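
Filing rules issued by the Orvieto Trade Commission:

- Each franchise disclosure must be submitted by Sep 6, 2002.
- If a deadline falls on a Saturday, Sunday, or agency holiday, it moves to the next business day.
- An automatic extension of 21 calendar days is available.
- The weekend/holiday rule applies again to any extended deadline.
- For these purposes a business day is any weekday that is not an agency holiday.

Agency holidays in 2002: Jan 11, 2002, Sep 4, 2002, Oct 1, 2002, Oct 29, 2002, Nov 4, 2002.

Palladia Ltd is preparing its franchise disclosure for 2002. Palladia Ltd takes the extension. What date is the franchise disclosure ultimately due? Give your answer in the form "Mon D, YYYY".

Sep 27, 2002

Start from the fixed due date, Sep 6, 2002.
Since Sep 6, 2002 is a Friday and not a holiday, the date is unchanged.
The 21-calendar-day extension moves the deadline from Sep 6, 2002 to Sep 27, 2002.
Sep 27, 2002 is a Friday and not a listed holiday, so it stands.
Deadline: Sep 27, 2002.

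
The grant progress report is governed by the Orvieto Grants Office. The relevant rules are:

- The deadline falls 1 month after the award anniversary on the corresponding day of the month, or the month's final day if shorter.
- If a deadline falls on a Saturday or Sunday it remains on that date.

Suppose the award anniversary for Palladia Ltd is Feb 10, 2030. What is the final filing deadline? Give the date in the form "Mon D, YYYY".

Mar 10, 2030

1 month after Feb 10, 2030, on the same day of the month, is Mar 10, 2030.
No adjustment is made for weekends or holidays, so Mar 10, 2030 stands.
So the filing is due Mar 10, 2030.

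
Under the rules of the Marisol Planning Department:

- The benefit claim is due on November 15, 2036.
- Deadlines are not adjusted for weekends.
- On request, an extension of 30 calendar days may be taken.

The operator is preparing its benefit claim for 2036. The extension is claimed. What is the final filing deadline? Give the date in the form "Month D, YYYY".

Start from the fixed due date, November 15, 2036.
November 15, 2036 falls on a Saturday. The rules make no weekend/holiday allowance, so it remains November 15, 2036.
Applying the 30-calendar-day extension: November 15, 2036 + 30 days = December 15, 2036.
December 15, 2036 falls on a Monday. The rules make no weekend/holiday allowance, so it remains December 15, 2036.
Final deadline: December 15, 2036.

December 15, 2036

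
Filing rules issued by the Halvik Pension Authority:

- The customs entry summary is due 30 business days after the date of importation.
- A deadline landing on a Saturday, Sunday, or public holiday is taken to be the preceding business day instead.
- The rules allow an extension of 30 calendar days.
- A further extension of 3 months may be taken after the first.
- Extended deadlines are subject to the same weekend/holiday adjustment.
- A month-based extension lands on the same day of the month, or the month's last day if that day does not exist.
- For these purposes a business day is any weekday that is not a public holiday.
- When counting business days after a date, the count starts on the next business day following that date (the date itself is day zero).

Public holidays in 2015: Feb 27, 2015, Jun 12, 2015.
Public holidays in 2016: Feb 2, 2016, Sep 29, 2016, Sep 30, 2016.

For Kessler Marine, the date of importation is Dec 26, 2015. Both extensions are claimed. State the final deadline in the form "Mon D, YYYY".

Starting the day after Dec 26, 2015 and counting 30 business days lands on Feb 8, 2016.
Feb 8, 2016 falls on a Monday, which is a business day, so no adjustment is needed.
The 30-calendar-day extension moves the deadline from Feb 8, 2016 to Mar 9, 2016.
Mar 9, 2016 (Wednesday) is already a business day.
Add 3 months to Mar 9, 2016: Jun 9, 2016.
Jun 9, 2016 (Thursday) is already a business day.
Deadline: Jun 9, 2016.

Jun 9, 2016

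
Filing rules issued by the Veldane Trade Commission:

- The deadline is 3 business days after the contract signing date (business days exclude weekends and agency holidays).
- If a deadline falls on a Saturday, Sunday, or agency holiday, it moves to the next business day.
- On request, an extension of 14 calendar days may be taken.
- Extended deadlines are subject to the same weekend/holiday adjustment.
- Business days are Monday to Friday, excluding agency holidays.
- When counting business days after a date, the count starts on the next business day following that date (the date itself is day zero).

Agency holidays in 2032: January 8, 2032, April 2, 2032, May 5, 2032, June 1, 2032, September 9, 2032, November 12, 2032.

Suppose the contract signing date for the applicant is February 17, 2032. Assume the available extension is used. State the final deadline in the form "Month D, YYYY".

March 5, 2032

Counting 3 business days after February 17, 2032 (skipping weekends and listed holidays) reaches February 20, 2032.
Since February 20, 2032 is a Friday and not a holiday, the date is unchanged.
The 14-calendar-day extension moves the deadline from February 20, 2032 to March 5, 2032.
March 5, 2032 (Friday) is already a business day.
Deadline: March 5, 2032.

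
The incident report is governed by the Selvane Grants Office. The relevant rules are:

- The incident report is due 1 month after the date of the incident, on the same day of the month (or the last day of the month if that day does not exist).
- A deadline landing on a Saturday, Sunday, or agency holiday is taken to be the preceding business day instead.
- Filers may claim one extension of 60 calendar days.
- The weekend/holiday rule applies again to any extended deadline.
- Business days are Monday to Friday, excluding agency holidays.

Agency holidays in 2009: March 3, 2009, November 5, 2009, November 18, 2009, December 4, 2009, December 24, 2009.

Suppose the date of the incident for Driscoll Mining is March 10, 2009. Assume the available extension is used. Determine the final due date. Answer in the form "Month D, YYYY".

June 9, 2009

1 month from March 10, 2009 is April 10, 2009.
Since April 10, 2009 is a Friday and not a holiday, the date is unchanged.
Applying the 60-calendar-day extension: April 10, 2009 + 60 days = June 9, 2009.
June 9, 2009 falls on a Tuesday, which is a business day, so no adjustment is needed.
The final due date is June 9, 2009.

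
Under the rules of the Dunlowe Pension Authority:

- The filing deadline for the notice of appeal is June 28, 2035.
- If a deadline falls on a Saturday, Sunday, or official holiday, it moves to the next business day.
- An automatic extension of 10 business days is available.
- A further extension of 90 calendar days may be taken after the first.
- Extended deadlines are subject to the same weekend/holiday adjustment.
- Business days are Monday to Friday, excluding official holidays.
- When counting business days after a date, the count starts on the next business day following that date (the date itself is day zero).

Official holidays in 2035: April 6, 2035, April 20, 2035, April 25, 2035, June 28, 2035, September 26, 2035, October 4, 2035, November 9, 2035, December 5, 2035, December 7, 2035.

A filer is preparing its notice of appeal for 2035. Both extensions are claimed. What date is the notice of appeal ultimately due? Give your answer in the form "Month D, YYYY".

The stated deadline is June 28, 2035.
June 28, 2035 is a listed holiday, so it moves to the next business day, June 29, 2035 (Friday).
Applying the 10-business-day extension: 10 business days after June 29, 2035 is July 13, 2035.
July 13, 2035 (Friday) is already a business day.
With the 90-day extension, July 13, 2035 becomes October 11, 2035.
October 11, 2035 falls on a Thursday, which is a business day, so no adjustment is needed.
So the filing is due October 11, 2035.

October 11, 2035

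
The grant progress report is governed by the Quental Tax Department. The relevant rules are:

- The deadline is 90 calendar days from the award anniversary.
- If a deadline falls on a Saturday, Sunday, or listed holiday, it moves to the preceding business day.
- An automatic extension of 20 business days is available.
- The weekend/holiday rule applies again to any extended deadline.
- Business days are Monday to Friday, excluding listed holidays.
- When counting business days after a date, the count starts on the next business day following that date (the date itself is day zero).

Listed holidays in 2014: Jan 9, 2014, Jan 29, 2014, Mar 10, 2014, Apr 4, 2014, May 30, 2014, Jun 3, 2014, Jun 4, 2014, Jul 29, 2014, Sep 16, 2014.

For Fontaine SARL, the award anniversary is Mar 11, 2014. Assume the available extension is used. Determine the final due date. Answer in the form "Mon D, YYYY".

Jul 7, 2014

From Mar 11, 2014, 90 calendar days later is Jun 9, 2014.
Jun 9, 2014 is a Monday and not a listed holiday, so it stands.
Counting 20 further business days from Jun 9, 2014 reaches Jul 7, 2014.
Jul 7, 2014 falls on a Monday, which is a business day, so no adjustment is needed.
Deadline: Jul 7, 2014.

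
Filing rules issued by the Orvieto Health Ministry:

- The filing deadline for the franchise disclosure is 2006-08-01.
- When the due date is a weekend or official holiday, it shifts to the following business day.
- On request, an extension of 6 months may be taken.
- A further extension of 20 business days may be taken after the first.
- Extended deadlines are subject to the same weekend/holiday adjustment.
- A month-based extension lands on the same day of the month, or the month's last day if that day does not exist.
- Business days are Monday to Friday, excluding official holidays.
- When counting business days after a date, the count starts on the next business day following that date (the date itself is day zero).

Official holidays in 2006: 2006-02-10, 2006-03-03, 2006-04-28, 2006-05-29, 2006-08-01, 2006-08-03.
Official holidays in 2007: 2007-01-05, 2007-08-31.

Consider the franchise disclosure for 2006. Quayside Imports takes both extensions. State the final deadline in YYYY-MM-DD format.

2007-03-02

The stated deadline is 2006-08-01.
Because 2006-08-01 is a listed holiday, the deadline becomes 2006-08-02 (Wednesday).
Applying the 6 months extension: 6 months after 2006-08-02 is 2007-02-02.
2007-02-02 (Friday) is already a business day.
The 20-business-day extension runs from 2007-02-02 to 2007-03-02.
Since 2007-03-02 is a Friday and not a holiday, the date is unchanged.
The final due date is 2007-03-02.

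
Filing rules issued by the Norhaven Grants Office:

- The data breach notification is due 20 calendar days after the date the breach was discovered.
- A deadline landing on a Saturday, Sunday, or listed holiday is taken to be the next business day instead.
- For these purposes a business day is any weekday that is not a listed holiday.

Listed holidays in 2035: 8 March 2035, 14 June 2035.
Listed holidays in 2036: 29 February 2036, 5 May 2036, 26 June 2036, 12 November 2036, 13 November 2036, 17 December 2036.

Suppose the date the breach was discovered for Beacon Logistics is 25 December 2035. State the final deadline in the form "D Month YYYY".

From 25 December 2035, 20 calendar days later is 14 January 2036.
14 January 2036 falls on a Monday, which is a business day, so no adjustment is needed.
The final due date is 14 January 2036.

14 January 2036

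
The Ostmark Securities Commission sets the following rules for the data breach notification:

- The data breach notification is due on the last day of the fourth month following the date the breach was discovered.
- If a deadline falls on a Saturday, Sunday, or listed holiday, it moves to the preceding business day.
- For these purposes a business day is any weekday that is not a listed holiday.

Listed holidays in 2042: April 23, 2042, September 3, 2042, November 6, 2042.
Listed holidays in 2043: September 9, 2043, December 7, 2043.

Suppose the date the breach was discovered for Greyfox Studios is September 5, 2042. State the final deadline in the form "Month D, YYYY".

January 30, 2043

4 months after September 5, 2042 is January 2043; that month ends on January 31, 2043.
Because January 31, 2043 is a Saturday, the deadline becomes January 30, 2043 (Friday).
Deadline: January 30, 2043.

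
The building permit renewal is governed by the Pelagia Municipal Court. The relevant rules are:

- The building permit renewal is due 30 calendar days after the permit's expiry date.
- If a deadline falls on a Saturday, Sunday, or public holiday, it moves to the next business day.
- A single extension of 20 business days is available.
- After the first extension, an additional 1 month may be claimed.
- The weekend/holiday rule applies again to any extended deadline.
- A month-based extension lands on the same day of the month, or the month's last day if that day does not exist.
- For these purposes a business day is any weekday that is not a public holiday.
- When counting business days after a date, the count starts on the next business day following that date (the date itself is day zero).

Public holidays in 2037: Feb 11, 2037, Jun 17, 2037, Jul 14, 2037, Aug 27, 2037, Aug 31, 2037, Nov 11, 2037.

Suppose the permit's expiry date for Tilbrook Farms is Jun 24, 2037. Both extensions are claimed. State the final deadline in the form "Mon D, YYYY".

Sep 21, 2037

Trigger date Jun 24, 2037 + 30 calendar days = Jul 24, 2037.
Jul 24, 2037 is a Friday and not a listed holiday, so it stands.
Counting 20 further business days from Jul 24, 2037 reaches Aug 21, 2037.
Aug 21, 2037 falls on a Friday, which is a business day, so no adjustment is needed.
Applying the 1 month extension: 1 month after Aug 21, 2037 is Sep 21, 2037.
Sep 21, 2037 falls on a Monday, which is a business day, so no adjustment is needed.
Deadline: Sep 21, 2037.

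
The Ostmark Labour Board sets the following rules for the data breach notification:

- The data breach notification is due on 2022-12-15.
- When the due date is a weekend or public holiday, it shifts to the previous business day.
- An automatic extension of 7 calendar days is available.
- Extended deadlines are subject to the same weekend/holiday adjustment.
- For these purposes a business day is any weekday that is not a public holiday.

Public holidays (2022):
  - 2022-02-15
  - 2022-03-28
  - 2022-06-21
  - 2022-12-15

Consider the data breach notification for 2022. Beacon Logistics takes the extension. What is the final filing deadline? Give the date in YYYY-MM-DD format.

2022-12-21

Start from the fixed due date, 2022-12-15.
2022-12-15 is a listed holiday; the preceding business day is 2022-12-14 (Wednesday).
Add the 7 calendar-day extension to 2022-12-14: 2022-12-21.
2022-12-21 is a Wednesday and not a listed holiday, so it stands.
So the filing is due 2022-12-21.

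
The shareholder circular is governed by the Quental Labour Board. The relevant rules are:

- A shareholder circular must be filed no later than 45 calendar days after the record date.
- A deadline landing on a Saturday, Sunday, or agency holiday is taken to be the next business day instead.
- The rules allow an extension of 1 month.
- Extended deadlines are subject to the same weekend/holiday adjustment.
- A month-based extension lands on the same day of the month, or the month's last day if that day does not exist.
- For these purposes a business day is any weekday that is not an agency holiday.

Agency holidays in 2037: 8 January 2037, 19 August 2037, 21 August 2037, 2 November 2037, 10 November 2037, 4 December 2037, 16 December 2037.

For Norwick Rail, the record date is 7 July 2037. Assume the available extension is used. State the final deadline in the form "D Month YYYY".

24 September 2037

45 calendar days after 7 July 2037 is 21 August 2037.
21 August 2037 falls on a listed holiday. Rolling to the next business day gives 24 August 2037, a Monday.
The 1 month extension carries 24 August 2037 to 24 September 2037.
24 September 2037 falls on a Thursday, which is a business day, so no adjustment is needed.
Final deadline: 24 September 2037.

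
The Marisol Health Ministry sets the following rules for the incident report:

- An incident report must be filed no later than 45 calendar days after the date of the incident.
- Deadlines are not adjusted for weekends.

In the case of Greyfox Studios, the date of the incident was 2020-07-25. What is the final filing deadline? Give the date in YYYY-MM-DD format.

Trigger date 2020-07-25 + 45 calendar days = 2020-09-08.
No adjustment is made for weekends or holidays, so 2020-09-08 stands.
The final due date is 2020-09-08.

2020-09-08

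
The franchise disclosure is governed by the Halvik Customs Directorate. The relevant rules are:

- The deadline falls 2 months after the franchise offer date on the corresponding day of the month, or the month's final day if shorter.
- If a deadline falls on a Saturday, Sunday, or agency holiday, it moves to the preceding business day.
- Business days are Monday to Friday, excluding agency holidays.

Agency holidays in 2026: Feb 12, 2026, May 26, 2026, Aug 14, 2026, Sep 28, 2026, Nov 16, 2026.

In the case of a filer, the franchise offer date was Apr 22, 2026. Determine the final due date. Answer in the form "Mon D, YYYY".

Jun 22, 2026

2 months after Apr 22, 2026, on the same day of the month, is Jun 22, 2026.
Jun 22, 2026 (Monday) is already a business day.
The final due date is Jun 22, 2026.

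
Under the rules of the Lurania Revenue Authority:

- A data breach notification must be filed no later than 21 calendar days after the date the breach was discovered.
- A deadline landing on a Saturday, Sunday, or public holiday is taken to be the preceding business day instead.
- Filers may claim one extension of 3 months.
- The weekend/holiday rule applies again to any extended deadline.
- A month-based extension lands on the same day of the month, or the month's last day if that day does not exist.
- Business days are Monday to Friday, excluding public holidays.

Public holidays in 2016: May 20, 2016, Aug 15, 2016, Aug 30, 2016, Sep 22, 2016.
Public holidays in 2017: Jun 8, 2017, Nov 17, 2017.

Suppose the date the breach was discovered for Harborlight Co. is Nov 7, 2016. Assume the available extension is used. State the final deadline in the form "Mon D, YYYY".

Feb 28, 2017

Adding 21 calendar days to Nov 7, 2016 gives Nov 28, 2016.
Since Nov 28, 2016 is a Monday and not a holiday, the date is unchanged.
Add 3 months to Nov 28, 2016: Feb 28, 2017.
Feb 28, 2017 is a Tuesday and not a listed holiday, so it stands.
The final due date is Feb 28, 2017.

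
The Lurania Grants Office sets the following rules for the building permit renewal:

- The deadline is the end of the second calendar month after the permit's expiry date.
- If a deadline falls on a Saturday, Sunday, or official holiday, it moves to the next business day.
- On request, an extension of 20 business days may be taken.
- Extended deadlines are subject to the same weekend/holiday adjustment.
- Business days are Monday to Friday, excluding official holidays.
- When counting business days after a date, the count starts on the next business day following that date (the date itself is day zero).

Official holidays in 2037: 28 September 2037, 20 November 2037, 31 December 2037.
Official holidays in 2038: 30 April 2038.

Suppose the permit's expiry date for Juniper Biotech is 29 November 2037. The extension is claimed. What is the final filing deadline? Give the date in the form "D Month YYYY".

2 months after 29 November 2037 is January 2038; that month ends on 31 January 2038.
Because 31 January 2038 is a Sunday, the deadline becomes 1 February 2038 (Monday).
The 20-business-day extension runs from 1 February 2038 to 1 March 2038.
1 March 2038 (Monday) is already a business day.
The final due date is 1 March 2038.

1 March 2038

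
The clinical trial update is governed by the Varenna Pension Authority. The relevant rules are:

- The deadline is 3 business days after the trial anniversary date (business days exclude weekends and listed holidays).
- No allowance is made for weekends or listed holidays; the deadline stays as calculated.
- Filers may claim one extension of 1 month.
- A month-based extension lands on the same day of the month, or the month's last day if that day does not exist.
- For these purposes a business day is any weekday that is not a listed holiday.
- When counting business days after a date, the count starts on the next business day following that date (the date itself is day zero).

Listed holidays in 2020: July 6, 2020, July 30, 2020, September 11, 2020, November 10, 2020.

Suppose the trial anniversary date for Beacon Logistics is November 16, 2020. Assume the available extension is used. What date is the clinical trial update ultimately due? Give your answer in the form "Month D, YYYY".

December 19, 2020

Counting 3 business days after November 16, 2020 (skipping weekends and listed holidays) reaches November 19, 2020.
No adjustment is made for weekends or holidays, so November 19, 2020 stands.
Applying the 1 month extension: 1 month after November 19, 2020 is December 19, 2020.
December 19, 2020 is a Saturday; no weekend or holiday adjustment applies.
The final due date is December 19, 2020.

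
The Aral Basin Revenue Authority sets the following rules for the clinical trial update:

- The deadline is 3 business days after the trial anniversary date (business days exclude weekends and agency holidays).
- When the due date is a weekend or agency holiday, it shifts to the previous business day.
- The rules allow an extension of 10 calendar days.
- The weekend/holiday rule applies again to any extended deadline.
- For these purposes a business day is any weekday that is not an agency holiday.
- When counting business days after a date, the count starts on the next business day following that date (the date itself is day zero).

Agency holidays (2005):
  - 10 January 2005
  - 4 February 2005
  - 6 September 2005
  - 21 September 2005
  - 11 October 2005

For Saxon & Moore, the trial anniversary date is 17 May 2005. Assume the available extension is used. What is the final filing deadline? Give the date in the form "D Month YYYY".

30 May 2005

3 business days after 17 May 2005, excluding weekends and holidays, is 20 May 2005.
20 May 2005 is a Friday and not a listed holiday, so it stands.
Add the 10 calendar-day extension to 20 May 2005: 30 May 2005.
30 May 2005 (Monday) is already a business day.
So the filing is due 30 May 2005.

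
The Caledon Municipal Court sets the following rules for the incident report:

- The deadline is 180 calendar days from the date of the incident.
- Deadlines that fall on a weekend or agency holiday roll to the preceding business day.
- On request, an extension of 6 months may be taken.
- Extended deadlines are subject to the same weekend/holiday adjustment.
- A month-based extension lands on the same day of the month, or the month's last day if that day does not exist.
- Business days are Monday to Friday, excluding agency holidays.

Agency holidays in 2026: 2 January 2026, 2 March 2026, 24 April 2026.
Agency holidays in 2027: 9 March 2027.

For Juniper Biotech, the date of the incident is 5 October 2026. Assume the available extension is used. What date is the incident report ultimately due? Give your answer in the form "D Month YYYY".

From 5 October 2026, 180 calendar days later is 3 April 2027.
Because 3 April 2027 is a Saturday, the deadline becomes 2 April 2027 (Friday).
Add 6 months to 2 April 2027: 2 October 2027.
2 October 2027 is a Saturday; the preceding business day is 1 October 2027 (Friday).
The final due date is 1 October 2027.

1 October 2027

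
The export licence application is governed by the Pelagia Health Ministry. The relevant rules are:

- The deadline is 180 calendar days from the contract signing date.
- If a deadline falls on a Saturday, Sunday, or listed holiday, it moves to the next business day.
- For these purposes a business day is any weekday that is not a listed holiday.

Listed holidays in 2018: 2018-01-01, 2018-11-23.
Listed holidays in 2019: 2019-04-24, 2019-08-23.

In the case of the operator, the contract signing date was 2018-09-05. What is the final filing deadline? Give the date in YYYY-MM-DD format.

2019-03-04

Trigger date 2018-09-05 + 180 calendar days = 2019-03-04.
2019-03-04 (Monday) is already a business day.
The final due date is 2019-03-04.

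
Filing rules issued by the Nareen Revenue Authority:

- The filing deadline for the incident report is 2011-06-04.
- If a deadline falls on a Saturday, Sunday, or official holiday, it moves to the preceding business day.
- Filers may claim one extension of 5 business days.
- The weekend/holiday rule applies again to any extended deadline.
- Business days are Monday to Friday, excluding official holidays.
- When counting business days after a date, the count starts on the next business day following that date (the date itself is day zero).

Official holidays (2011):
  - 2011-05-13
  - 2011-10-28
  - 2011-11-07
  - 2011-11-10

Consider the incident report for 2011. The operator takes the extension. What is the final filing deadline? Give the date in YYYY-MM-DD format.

The statutory due date is 2011-06-04.
2011-06-04 falls on a Saturday. Rolling to the preceding business day gives 2011-06-03, a Friday.
Applying the 5-business-day extension: 5 business days after 2011-06-03 is 2011-06-10.
Since 2011-06-10 is a Friday and not a holiday, the date is unchanged.
Deadline: 2011-06-10.

2011-06-10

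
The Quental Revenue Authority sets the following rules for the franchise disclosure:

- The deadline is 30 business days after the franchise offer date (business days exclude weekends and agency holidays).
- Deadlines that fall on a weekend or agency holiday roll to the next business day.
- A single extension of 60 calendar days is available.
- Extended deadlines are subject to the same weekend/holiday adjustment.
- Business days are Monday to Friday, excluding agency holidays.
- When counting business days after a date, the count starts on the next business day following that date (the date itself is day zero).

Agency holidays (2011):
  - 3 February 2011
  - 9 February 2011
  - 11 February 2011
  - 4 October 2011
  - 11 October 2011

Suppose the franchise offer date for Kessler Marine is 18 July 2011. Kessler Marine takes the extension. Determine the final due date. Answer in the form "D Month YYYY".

28 October 2011

30 business days after 18 July 2011, excluding weekends and holidays, is 29 August 2011.
29 August 2011 is a Monday and not a listed holiday, so it stands.
Add the 60 calendar-day extension to 29 August 2011: 28 October 2011.
Since 28 October 2011 is a Friday and not a holiday, the date is unchanged.
The final due date is 28 October 2011.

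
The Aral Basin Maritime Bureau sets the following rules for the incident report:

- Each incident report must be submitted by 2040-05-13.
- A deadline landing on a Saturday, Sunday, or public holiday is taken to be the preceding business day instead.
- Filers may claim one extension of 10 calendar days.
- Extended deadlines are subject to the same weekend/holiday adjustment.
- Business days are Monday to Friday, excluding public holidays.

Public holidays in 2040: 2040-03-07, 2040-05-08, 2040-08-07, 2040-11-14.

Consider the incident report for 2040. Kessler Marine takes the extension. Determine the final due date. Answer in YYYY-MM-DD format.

2040-05-21

The statutory due date is 2040-05-13.
2040-05-13 is a Sunday, so it moves to the preceding business day, 2040-05-11 (Friday).
Applying the 10-calendar-day extension: 2040-05-11 + 10 days = 2040-05-21.
2040-05-21 (Monday) is already a business day.
So the filing is due 2040-05-21.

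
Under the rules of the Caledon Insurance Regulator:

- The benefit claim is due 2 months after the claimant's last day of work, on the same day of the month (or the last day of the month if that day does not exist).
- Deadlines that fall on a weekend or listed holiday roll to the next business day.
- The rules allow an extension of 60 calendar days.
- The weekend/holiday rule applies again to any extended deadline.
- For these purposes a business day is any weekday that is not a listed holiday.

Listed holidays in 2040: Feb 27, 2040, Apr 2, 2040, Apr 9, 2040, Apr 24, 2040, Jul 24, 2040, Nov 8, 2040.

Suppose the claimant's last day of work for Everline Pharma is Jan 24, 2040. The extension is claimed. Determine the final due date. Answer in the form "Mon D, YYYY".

Moving 2 months forward from Jan 24, 2040 on the corresponding day gives Mar 24, 2040.
Because Mar 24, 2040 is a Saturday, the deadline becomes Mar 26, 2040 (Monday).
Add the 60 calendar-day extension to Mar 26, 2040: May 25, 2040.
May 25, 2040 falls on a Friday, which is a business day, so no adjustment is needed.
Final deadline: May 25, 2040.

May 25, 2040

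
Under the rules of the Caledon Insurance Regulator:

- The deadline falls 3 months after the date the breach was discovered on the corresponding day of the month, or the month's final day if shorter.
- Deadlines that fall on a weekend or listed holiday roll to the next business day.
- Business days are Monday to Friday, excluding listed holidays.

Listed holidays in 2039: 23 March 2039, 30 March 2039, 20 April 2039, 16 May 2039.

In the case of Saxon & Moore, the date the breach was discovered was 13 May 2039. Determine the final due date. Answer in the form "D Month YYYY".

15 August 2039

3 months after 13 May 2039, on the same day of the month, is 13 August 2039.
13 August 2039 is a Saturday, so it moves to the next business day, 15 August 2039 (Monday).
So the filing is due 15 August 2039.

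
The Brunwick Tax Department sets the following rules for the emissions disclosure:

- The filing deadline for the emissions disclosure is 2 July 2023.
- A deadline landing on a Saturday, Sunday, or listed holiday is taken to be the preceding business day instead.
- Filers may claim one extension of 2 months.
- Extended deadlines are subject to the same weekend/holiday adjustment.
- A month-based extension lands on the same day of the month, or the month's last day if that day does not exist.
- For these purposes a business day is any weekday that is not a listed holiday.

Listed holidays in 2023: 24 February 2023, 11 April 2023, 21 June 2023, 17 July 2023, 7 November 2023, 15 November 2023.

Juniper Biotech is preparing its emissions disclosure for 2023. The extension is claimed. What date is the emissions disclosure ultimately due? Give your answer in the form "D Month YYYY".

30 August 2023

Start from the fixed due date, 2 July 2023.
2 July 2023 is a Sunday; the preceding business day is 30 June 2023 (Friday).
Add 2 months to 30 June 2023: 30 August 2023.
30 August 2023 falls on a Wednesday, which is a business day, so no adjustment is needed.
The final due date is 30 August 2023.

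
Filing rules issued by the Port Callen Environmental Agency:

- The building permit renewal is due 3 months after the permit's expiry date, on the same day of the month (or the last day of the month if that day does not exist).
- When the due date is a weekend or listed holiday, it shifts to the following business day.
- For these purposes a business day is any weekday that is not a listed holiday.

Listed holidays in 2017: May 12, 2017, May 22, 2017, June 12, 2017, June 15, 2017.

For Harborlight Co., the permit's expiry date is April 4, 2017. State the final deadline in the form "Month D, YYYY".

July 4, 2017

3 months after April 4, 2017, on the same day of the month, is July 4, 2017.
Since July 4, 2017 is a Tuesday and not a holiday, the date is unchanged.
So the filing is due July 4, 2017.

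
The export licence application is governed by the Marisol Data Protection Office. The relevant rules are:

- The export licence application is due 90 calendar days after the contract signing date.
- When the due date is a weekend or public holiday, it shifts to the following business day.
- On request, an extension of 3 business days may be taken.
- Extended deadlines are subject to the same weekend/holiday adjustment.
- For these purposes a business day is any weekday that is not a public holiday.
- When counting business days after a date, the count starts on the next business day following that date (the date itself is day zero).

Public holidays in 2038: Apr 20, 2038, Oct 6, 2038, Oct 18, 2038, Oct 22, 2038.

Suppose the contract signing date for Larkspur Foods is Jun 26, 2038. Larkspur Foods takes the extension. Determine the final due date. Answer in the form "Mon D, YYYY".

From Jun 26, 2038, 90 calendar days later is Sep 24, 2038.
Sep 24, 2038 (Friday) is already a business day.
Applying the 3-business-day extension: 3 business days after Sep 24, 2038 is Sep 29, 2038.
Since Sep 29, 2038 is a Wednesday and not a holiday, the date is unchanged.
So the filing is due Sep 29, 2038.

Sep 29, 2038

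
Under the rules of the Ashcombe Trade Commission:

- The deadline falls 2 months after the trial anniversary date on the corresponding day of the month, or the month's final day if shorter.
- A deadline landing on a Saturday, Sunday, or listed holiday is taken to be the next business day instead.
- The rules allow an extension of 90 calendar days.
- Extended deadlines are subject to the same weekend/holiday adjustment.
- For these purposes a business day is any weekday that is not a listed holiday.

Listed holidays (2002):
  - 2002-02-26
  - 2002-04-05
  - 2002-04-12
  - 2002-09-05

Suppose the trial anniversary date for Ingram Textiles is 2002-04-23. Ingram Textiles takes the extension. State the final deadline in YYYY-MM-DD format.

Moving 2 months forward from 2002-04-23 on the corresponding day gives 2002-06-23.
2002-06-23 is a Sunday, so it moves to the next business day, 2002-06-24 (Monday).
Add the 90 calendar-day extension to 2002-06-24: 2002-09-22.
Because 2002-09-22 is a Sunday, the deadline becomes 2002-09-23 (Monday).
Final deadline: 2002-09-23.

2002-09-23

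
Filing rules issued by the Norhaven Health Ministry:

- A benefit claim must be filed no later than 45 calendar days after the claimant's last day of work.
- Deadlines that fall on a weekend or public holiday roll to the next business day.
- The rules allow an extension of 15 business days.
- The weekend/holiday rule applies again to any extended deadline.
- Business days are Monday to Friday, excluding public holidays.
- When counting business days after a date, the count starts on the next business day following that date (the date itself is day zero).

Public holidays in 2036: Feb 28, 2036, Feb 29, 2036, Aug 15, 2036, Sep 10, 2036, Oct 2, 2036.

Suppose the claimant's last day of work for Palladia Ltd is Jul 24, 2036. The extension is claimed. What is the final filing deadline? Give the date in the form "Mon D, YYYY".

Sep 30, 2036

From Jul 24, 2036, 45 calendar days later is Sep 7, 2036.
Sep 7, 2036 falls on a Sunday. Rolling to the next business day gives Sep 8, 2036, a Monday.
The 15-business-day extension runs from Sep 8, 2036 to Sep 30, 2036.
Sep 30, 2036 falls on a Tuesday, which is a business day, so no adjustment is needed.
The final due date is Sep 30, 2036.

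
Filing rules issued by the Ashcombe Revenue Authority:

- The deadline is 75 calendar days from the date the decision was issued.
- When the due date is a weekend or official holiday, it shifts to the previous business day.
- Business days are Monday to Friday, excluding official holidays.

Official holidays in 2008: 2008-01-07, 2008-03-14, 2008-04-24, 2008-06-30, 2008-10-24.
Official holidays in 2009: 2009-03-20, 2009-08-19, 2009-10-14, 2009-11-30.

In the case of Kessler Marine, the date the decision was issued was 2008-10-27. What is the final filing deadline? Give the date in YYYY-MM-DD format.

Adding 75 calendar days to 2008-10-27 gives 2009-01-10.
2009-01-10 is a Saturday; the preceding business day is 2009-01-09 (Friday).
The final due date is 2009-01-09.

2009-01-09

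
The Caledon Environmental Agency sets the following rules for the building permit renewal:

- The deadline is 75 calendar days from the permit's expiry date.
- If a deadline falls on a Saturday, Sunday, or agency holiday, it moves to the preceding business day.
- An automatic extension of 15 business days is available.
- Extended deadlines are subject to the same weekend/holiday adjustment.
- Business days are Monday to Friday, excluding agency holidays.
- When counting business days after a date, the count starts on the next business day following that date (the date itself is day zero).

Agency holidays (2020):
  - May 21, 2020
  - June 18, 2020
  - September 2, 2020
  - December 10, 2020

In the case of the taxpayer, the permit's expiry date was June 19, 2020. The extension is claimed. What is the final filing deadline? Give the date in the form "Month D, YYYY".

September 23, 2020

75 calendar days after June 19, 2020 is September 2, 2020.
September 2, 2020 falls on a listed holiday. Rolling to the preceding business day gives September 1, 2020, a Tuesday.
The 15-business-day extension runs from September 1, 2020 to September 23, 2020.
September 23, 2020 (Wednesday) is already a business day.
The final due date is September 23, 2020.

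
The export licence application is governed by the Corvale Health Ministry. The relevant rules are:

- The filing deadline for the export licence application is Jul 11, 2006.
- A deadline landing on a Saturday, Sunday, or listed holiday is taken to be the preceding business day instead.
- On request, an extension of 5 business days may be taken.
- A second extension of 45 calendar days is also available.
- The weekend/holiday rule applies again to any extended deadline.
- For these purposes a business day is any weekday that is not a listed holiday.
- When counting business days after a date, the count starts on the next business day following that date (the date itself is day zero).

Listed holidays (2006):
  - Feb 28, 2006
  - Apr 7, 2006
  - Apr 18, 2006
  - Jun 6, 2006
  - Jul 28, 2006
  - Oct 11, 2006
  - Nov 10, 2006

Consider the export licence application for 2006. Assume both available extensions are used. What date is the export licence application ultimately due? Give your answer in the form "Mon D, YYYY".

Sep 1, 2006

The stated deadline is Jul 11, 2006.
Jul 11, 2006 falls on a Tuesday, which is a business day, so no adjustment is needed.
The 5-business-day extension runs from Jul 11, 2006 to Jul 18, 2006.
Jul 18, 2006 is a Tuesday and not a listed holiday, so it stands.
With the 45-day extension, Jul 18, 2006 becomes Sep 1, 2006.
Sep 1, 2006 (Friday) is already a business day.
Deadline: Sep 1, 2006.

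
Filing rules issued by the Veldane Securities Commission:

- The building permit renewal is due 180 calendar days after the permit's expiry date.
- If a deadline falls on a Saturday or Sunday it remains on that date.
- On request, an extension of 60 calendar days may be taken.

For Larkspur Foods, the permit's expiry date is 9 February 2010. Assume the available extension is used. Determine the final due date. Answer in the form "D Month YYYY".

7 October 2010

Adding 180 calendar days to 9 February 2010 gives 8 August 2010.
8 August 2010 falls on a Sunday. The rules make no weekend/holiday allowance, so it remains 8 August 2010.
With the 60-day extension, 8 August 2010 becomes 7 October 2010.
7 October 2010 is a Thursday; no weekend or holiday adjustment applies.
Deadline: 7 October 2010.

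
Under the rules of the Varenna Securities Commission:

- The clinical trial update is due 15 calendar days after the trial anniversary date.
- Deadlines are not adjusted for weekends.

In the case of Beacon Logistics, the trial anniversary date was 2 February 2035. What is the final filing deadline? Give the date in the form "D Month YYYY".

Trigger date 2 February 2035 + 15 calendar days = 17 February 2035.
17 February 2035 is a Saturday; no weekend or holiday adjustment applies.
Deadline: 17 February 2035.

17 February 2035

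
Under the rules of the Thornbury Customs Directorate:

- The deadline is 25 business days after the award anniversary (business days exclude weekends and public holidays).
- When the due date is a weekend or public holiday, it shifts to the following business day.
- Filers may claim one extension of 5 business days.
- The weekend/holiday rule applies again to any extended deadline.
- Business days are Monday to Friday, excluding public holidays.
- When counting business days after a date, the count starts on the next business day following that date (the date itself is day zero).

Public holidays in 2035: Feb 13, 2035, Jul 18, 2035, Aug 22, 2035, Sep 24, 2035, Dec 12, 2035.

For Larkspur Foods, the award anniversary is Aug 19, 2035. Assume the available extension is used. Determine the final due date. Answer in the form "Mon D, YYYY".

Counting 25 business days after Aug 19, 2035 (skipping weekends and listed holidays) reaches Sep 25, 2035.
Sep 25, 2035 (Tuesday) is already a business day.
Applying the 5-business-day extension: 5 business days after Sep 25, 2035 is Oct 2, 2035.
Oct 2, 2035 (Tuesday) is already a business day.
Final deadline: Oct 2, 2035.

Oct 2, 2035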